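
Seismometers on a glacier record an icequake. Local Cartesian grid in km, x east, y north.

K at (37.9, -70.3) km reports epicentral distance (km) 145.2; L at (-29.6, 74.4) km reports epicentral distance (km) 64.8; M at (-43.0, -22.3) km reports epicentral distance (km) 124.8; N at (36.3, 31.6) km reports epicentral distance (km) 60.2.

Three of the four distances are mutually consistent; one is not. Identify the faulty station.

N

Solve using three stations at a time. Using K, L, M (subtract circle equations pairwise → linear system) gives (x, y) ≈ (35.3, 74.9).
Distances from that point to each station vs reported:
  K: calculated 145.3 vs reported 145.2 → residual 0.1 km
  L: calculated 64.9 vs reported 64.8 → residual 0.1 km
  M: calculated 124.9 vs reported 124.8 → residual 0.1 km
  N: calculated 43.4 vs reported 60.2 → residual 16.8 km
K, L, M are mutually consistent (residuals ≈ 0); N is off by 16.8 km.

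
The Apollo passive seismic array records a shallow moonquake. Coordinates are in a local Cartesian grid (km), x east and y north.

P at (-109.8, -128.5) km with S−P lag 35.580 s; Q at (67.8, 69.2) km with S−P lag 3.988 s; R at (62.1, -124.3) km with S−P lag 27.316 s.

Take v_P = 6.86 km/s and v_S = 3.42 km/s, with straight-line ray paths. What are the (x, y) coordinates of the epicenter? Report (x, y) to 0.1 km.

x ≈ 41.9 km, y ≈ 60.9 km

Distance from S−P lag: d = Δt · v_P v_S / (v_P − v_S) = Δt · (6.86·3.42)/(6.86−3.42) ≈ 6.8201·Δt.
So d_P = 242.66, d_Q = 27.20, d_R = 186.30 km.
Circle about each station: (x + 109.8)² + (y + 128.5)² = 242.66²; (x − 67.8)² + (y − 69.2)² = 27.20²; (x − 62.1)² + (y + 124.3)² = 186.30².
Subtracting pairs of circle equations eliminates x²+y² and gives linear equations (the radical axes):
355.2 x + 395.4 y = 38961.23
343.8 x + 8.4 y = 14914.80
Solving the 2×2 system: x ≈ 41.9, y ≈ 60.9 km.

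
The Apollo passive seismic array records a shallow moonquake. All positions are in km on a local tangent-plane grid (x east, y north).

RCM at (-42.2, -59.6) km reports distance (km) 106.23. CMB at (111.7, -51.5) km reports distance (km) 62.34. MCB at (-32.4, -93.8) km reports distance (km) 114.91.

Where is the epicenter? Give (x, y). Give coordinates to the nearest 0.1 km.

x ≈ 57.0 km, y ≈ -21.6 km

Circle about each station: (x + 42.2)² + (y + 59.6)² = 106.23²; (x − 111.7)² + (y + 51.5)² = 62.34²; (x + 32.4)² + (y + 93.8)² = 114.91².
Subtracting pairs of circle equations eliminates x²+y² and gives linear equations (the radical axes):
307.8 x + 16.2 y = 17194.68
19.6 x − 68.4 y = 2595.70
Solving the 2×2 system: x ≈ 57.0, y ≈ -21.6 km.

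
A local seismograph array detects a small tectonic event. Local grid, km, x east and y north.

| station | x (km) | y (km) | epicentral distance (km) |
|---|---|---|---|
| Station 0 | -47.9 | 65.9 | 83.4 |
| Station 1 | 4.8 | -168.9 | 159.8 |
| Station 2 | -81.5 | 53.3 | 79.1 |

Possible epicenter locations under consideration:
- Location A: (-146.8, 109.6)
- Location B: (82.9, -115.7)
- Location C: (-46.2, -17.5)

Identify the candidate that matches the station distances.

For each candidate, compare |candidate − station| to the reported distance:
Location A: residuals Station 0 24.7, Station 1 157.3, Station 2 7.1 → max 157.3 km
Location B: residuals Station 0 140.4, Station 1 65.3, Station 2 156.7 → max 156.7 km
Location C: residuals Station 0 0.0, Station 1 0.0, Station 2 0.0 → max 0.0 km
Only Location C has all residuals ≈ 0.

Location C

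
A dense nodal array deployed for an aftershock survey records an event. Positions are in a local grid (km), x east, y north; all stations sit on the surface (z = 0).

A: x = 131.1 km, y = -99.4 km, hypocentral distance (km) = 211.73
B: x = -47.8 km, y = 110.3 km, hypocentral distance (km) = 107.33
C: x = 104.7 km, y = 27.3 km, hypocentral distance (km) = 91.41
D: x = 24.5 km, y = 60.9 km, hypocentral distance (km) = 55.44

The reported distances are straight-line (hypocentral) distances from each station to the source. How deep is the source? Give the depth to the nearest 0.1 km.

Each station gives a sphere (x−x_i)² + (y−y_i)² + z² = d_i² (stations at z=0).
Subtracting the A sphere from B and C: z² cancels, leaving linear equations in x and y:
-357.8 x + 419.4 y = 20693.22
-52.8 x + 253.4 y = 21113.61
Solving: x ≈ 52.704, y ≈ 94.303 km (keep extra digits for the depth step; rounded: 52.7, 94.3).
Then from the A sphere: z² = 211.73² − (x − 131.1)² − (y + 99.4)² with x = 52.704, y = 94.303, so z ≈ 34.100 ≈ 34.1 km.

depth ≈ 34.1 km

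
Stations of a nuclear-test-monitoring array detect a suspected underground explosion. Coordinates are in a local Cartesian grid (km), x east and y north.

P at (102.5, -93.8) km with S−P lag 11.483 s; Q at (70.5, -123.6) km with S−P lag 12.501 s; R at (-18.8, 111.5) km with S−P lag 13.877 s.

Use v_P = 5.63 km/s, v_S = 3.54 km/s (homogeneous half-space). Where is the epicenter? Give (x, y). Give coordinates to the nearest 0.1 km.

x ≈ 30.5 km, y ≈ -11.3 km

Distance from S−P lag: d = Δt · v_P v_S / (v_P − v_S) = Δt · (5.63·3.54)/(5.63−3.54) ≈ 9.5360·Δt.
So d_P = 109.50, d_Q = 119.21, d_R = 132.33 km.
Circle about each station: (x − 102.5)² + (y + 93.8)² = 109.50²; (x − 70.5)² + (y + 123.6)² = 119.21²; (x + 18.8)² + (y − 111.5)² = 132.33².
Subtracting pairs of circle equations eliminates x²+y² and gives linear equations (the radical axes):
-64.0 x − 59.6 y = -1278.25
-242.6 x + 410.6 y = -12039.98
Solving the 2×2 system: x ≈ 30.5, y ≈ -11.3 km.
Check against P (with the unrounded x, y): √((x − 102.5)²+(y + 93.8)²) = 109.50 ≈ 109.50 km. ✓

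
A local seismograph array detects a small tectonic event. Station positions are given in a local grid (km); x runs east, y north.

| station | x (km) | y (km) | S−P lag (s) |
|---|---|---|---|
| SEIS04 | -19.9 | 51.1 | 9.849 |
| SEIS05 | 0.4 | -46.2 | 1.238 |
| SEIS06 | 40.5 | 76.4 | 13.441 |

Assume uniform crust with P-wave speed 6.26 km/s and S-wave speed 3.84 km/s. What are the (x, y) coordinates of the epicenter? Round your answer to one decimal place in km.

Distance from S−P lag: d = Δt · v_P v_S / (v_P − v_S) = Δt · (6.26·3.84)/(6.26−3.84) ≈ 9.9332·Δt.
So d_SEIS04 = 97.83, d_SEIS05 = 12.30, d_SEIS06 = 133.51 km.
Circle about each station: (x + 19.9)² + (y − 51.1)² = 97.83²; (x − 0.4)² + (y + 46.2)² = 12.30²; (x − 40.5)² + (y − 76.4)² = 133.51².
Subtracting the SEIS04 equation from the SEIS05 and SEIS06 equations removes the quadratic terms:
40.6 x − 194.6 y = 8546.80
120.8 x + 50.6 y = -3784.22
Solving the 2×2 system: x ≈ -11.9, y ≈ -46.4 km.

x ≈ -11.9 km, y ≈ -46.4 km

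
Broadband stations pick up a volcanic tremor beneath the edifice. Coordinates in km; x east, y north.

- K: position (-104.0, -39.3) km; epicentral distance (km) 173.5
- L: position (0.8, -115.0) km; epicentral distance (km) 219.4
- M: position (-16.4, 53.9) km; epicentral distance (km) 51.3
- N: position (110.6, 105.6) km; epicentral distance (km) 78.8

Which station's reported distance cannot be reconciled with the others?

Solve using three stations at a time. Using K, L, M (subtract circle equations pairwise → linear system) gives (x, y) ≈ (-6.6, 104.3).
Distances from that point to each station vs reported:
  K: calculated 173.5 vs reported 173.5 → residual 0.0 km
  L: calculated 219.4 vs reported 219.4 → residual 0.0 km
  M: calculated 51.3 vs reported 51.3 → residual 0.0 km
  N: calculated 117.2 vs reported 78.8 → residual 38.4 km
K, L, M are mutually consistent (residuals ≈ 0); N is off by 38.4 km.

N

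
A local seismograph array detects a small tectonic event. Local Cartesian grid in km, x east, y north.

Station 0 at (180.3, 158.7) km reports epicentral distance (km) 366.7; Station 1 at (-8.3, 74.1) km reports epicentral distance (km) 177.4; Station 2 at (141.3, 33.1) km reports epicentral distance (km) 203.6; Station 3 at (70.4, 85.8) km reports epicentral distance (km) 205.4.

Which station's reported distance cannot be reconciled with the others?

Solve using three stations at a time. Using Station 1, Station 2, Station 3 (subtract circle equations pairwise → linear system) gives (x, y) ≈ (-9.8, -103.2).
Distances from that point to each station vs reported:
  Station 0: calculated 323.6 vs reported 366.7 → residual 43.1 km
  Station 1: calculated 177.3 vs reported 177.4 → residual 0.1 km
  Station 2: calculated 203.5 vs reported 203.6 → residual 0.1 km
  Station 3: calculated 205.3 vs reported 205.4 → residual 0.1 km
Station 1, Station 2, Station 3 are mutually consistent (residuals ≈ 0); Station 0 is off by 43.1 km.

Station 0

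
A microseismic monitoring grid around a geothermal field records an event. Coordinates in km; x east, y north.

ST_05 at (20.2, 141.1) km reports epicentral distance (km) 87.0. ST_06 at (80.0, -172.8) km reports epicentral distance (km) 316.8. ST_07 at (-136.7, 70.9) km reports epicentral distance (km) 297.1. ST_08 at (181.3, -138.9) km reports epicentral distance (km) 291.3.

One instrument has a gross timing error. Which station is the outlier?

Solve using three stations at a time. Using ST_05, ST_06, ST_08 (subtract circle equations pairwise → linear system) gives (x, y) ≈ (107.2, 142.8).
Distances from that point to each station vs reported:
  ST_05: calculated 87.0 vs reported 87.0 → residual 0.0 km
  ST_06: calculated 316.8 vs reported 316.8 → residual 0.0 km
  ST_07: calculated 254.3 vs reported 297.1 → residual 42.8 km
  ST_08: calculated 291.3 vs reported 291.3 → residual 0.0 km
ST_05, ST_06, ST_08 are mutually consistent (residuals ≈ 0); ST_07 is off by 42.8 km.

ST_07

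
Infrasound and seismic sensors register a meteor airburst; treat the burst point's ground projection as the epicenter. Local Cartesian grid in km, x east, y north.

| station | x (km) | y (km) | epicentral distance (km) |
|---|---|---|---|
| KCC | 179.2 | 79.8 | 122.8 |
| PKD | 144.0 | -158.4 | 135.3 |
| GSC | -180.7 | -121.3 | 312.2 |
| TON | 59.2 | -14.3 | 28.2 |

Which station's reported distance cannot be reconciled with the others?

TON

Solve using three stations at a time. Using KCC, PKD, GSC (subtract circle equations pairwise → linear system) gives (x, y) ≈ (116.6, -25.9).
Distances from that point to each station vs reported:
  KCC: calculated 122.8 vs reported 122.8 → residual 0.0 km
  PKD: calculated 135.3 vs reported 135.3 → residual 0.0 km
  GSC: calculated 312.2 vs reported 312.2 → residual 0.0 km
  TON: calculated 58.5 vs reported 28.2 → residual 30.3 km
KCC, PKD, GSC are mutually consistent (residuals ≈ 0); TON is off by 30.3 km.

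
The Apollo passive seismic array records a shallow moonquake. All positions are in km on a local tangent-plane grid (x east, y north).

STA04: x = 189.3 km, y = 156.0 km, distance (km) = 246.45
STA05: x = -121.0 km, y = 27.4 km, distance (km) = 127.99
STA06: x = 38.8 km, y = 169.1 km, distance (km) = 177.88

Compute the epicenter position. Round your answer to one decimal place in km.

Circle about each station: (x − 189.3)² + (y − 156.0)² = 246.45²; (x + 121.0)² + (y − 27.4)² = 127.99²; (x − 38.8)² + (y − 169.1)² = 177.88².
Subtracting the STA04 equation from the STA05 and STA06 equations removes the quadratic terms:
-620.6 x − 257.2 y = -422.57
-301.0 x + 26.2 y = -973.93
Solving the 2×2 system: x ≈ 2.8, y ≈ -5.1 km.

(2.8, -5.1)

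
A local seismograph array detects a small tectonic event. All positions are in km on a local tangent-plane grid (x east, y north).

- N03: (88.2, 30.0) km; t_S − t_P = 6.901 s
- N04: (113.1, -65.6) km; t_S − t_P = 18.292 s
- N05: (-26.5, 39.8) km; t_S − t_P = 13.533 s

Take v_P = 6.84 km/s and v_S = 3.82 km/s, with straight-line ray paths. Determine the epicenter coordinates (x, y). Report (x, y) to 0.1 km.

79.7 km east, 89.1 km north

Distance from S−P lag: d = Δt · v_P v_S / (v_P − v_S) = Δt · (6.84·3.82)/(6.84−3.82) ≈ 8.6519·Δt.
So d_N03 = 59.71, d_N04 = 158.26, d_N05 = 117.09 km.
Circle about each station: (x − 88.2)² + (y − 30.0)² = 59.71²; (x − 113.1)² + (y + 65.6)² = 158.26²; (x + 26.5)² + (y − 39.8)² = 117.09².
Subtracting pairs of circle equations eliminates x²+y² and gives linear equations (the radical axes):
49.8 x − 191.2 y = -13065.21
-229.4 x + 19.6 y = -16537.73
Solving the 2×2 system: x ≈ 79.7, y ≈ 89.1 km.
Check against N03 (with the unrounded x, y): √((x − 88.2)²+(y − 30.0)²) = 59.70 ≈ 59.71 km. ✓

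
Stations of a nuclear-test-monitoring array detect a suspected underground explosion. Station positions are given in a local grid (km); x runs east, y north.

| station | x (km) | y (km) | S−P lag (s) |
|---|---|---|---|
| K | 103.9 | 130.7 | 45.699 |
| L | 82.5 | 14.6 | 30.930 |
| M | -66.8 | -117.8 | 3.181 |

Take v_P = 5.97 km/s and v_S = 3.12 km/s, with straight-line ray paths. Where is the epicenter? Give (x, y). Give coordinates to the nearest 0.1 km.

-81.7 km east, -103.3 km north

Distance from S−P lag: d = Δt · v_P v_S / (v_P − v_S) = Δt · (5.97·3.12)/(5.97−3.12) ≈ 6.5356·Δt.
So d_K = 298.67, d_L = 202.15, d_M = 20.79 km.
Circle about each station: (x − 103.9)² + (y − 130.7)² = 298.67²; (x − 82.5)² + (y − 14.6)² = 202.15²; (x + 66.8)² + (y + 117.8)² = 20.79².
Subtracting the K equation from the L and M equations removes the quadratic terms:
-42.8 x − 232.2 y = 27480.86
-341.4 x − 497.0 y = 79232.92
Solving the 2×2 system: x ≈ -81.7, y ≈ -103.3 km.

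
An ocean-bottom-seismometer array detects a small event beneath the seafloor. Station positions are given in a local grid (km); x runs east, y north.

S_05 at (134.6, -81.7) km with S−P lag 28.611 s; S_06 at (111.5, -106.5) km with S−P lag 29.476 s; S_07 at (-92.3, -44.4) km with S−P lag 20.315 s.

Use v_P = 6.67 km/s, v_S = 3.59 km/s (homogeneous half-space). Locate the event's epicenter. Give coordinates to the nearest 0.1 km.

Distance from S−P lag: d = Δt · v_P v_S / (v_P − v_S) = Δt · (6.67·3.59)/(6.67−3.59) ≈ 7.7744·Δt.
So d_S_05 = 222.43, d_S_06 = 229.16, d_S_07 = 157.94 km.
Circle about each station: (x − 134.6)² + (y + 81.7)² = 222.43²; (x − 111.5)² + (y + 106.5)² = 229.16²; (x + 92.3)² + (y + 44.4)² = 157.94².
Subtracting the S_05 equation from the S_06 and S_07 equations removes the quadratic terms:
-46.2 x − 49.6 y = -4056.75
-453.8 x + 74.6 y = 10228.66
Solving the 2×2 system: x ≈ -7.9, y ≈ 89.1 km.

x ≈ -7.9 km, y ≈ 89.1 km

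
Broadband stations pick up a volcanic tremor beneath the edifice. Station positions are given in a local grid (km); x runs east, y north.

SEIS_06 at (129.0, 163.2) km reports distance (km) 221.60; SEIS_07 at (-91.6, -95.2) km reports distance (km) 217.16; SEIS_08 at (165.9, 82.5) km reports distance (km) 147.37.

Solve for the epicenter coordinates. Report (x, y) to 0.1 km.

Circle about each station: (x − 129.0)² + (y − 163.2)² = 221.60²; (x + 91.6)² + (y + 95.2)² = 217.16²; (x − 165.9)² + (y − 82.5)² = 147.37².
Subtracting pairs of circle equations eliminates x²+y² and gives linear equations (the radical axes):
-441.2 x − 516.8 y = -23873.55
73.8 x − 161.4 y = 18442.46
Solving the 2×2 system: x ≈ 122.4, y ≈ -58.3 km.
Check against SEIS_06 (with the unrounded x, y): √((x − 129.0)²+(y − 163.2)²) = 221.60 ≈ 221.60 km. ✓

(122.4, -58.3)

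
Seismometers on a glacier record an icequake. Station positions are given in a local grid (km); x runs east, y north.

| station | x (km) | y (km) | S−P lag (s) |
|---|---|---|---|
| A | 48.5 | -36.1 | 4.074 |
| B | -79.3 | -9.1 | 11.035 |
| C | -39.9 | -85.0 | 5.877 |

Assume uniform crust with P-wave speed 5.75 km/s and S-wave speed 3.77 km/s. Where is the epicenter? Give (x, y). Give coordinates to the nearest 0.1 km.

(23.3, -72.9)

Distance from S−P lag: d = Δt · v_P v_S / (v_P − v_S) = Δt · (5.75·3.77)/(5.75−3.77) ≈ 10.9482·Δt.
So d_A = 44.60, d_B = 120.81, d_C = 64.34 km.
Circle about each station: (x − 48.5)² + (y + 36.1)² = 44.60²; (x + 79.3)² + (y + 9.1)² = 120.81²; (x + 39.9)² + (y + 85.0)² = 64.34².
Subtracting the A equation from the B and C equations removes the quadratic terms:
-255.6 x + 54.0 y = -9890.06
-176.8 x − 97.8 y = 3011.07
Solving the 2×2 system: x ≈ 23.3, y ≈ -72.9 km.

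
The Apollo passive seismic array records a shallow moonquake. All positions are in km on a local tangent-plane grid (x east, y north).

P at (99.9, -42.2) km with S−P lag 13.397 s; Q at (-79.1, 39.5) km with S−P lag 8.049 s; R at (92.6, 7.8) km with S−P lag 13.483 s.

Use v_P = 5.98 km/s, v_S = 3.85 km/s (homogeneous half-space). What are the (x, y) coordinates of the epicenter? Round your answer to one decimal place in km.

Distance from S−P lag: d = Δt · v_P v_S / (v_P − v_S) = Δt · (5.98·3.85)/(5.98−3.85) ≈ 10.8089·Δt.
So d_P = 144.81, d_Q = 87.00, d_R = 145.74 km.
Circle about each station: (x − 99.9)² + (y + 42.2)² = 144.81²; (x + 79.1)² + (y − 39.5)² = 87.00²; (x − 92.6)² + (y − 7.8)² = 145.74².
Subtracting the P equation from the Q and R equations removes the quadratic terms:
-358.0 x + 163.4 y = 9457.15
-14.6 x + 100.0 y = -3395.46
Solving the 2×2 system: x ≈ -44.9, y ≈ -40.5 km.

x ≈ -44.9 km, y ≈ -40.5 km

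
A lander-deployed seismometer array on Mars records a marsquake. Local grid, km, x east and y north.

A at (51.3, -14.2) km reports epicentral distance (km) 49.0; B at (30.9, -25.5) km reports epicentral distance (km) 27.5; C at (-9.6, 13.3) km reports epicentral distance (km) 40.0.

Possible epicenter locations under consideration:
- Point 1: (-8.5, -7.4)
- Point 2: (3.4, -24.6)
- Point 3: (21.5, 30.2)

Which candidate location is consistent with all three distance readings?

Point 2

For each candidate, compare |candidate − station| to the reported distance:
Point 1: residuals A 11.2, B 15.9, C 19.3 → max 19.3 km
Point 2: residuals A 0.0, B 0.0, C 0.1 → max 0.1 km
Point 3: residuals A 4.5, B 29.0, C 4.6 → max 29.0 km
Only Point 2 has all residuals ≈ 0.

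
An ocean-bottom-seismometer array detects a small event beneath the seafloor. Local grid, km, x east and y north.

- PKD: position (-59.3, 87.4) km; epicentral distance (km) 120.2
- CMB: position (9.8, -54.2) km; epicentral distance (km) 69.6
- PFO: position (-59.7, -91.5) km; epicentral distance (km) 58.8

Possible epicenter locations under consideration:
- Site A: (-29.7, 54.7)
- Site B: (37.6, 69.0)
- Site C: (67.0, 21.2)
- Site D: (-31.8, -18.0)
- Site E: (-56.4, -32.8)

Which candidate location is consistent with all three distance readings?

Site E

For each candidate, compare |candidate − station| to the reported distance:
Site A: residuals PKD 76.1, CMB 46.2, PFO 90.4 → max 90.4 km
Site B: residuals PKD 21.6, CMB 56.7, PFO 128.9 → max 128.9 km
Site C: residuals PKD 22.4, CMB 25.0, PFO 110.8 → max 110.8 km
Site D: residuals PKD 11.3, CMB 14.5, PFO 19.8 → max 19.8 km
Site E: residuals PKD 0.0, CMB 0.0, PFO 0.0 → max 0.0 km
Only Site E has all residuals ≈ 0.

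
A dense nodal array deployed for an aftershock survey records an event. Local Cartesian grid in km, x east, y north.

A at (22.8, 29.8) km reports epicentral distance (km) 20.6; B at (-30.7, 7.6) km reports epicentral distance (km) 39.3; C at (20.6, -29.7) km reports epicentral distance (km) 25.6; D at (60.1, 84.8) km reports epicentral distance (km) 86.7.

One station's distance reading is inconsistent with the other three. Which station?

Solve using three stations at a time. Using A, B, D (subtract circle equations pairwise → linear system) gives (x, y) ≈ (7.8, 15.7).
Distances from that point to each station vs reported:
  A: calculated 20.6 vs reported 20.6 → residual 0.0 km
  B: calculated 39.3 vs reported 39.3 → residual 0.0 km
  C: calculated 47.1 vs reported 25.6 → residual 21.5 km
  D: calculated 86.7 vs reported 86.7 → residual 0.0 km
A, B, D are mutually consistent (residuals ≈ 0); C is off by 21.5 km.

C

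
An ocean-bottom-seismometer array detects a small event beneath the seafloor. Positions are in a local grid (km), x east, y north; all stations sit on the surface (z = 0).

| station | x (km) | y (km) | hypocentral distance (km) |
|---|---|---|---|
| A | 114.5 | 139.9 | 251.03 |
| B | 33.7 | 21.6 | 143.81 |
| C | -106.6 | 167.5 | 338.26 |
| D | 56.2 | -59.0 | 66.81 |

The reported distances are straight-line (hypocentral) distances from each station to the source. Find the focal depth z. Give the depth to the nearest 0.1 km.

depth ≈ 33.7 km

Each station gives a sphere (x−x_i)² + (y−y_i)² + z² = d_i² (stations at z=0).
Subtracting the A sphere from B and C: z² cancels, leaving linear equations in x and y:
-161.6 x − 236.6 y = 11254.73
-442.2 x + 55.2 y = -44666.22
Solving: x ≈ 87.602, y ≈ -107.402 km (keep extra digits for the depth step; rounded: 87.6, -107.4).
Then from the A sphere: z² = 251.03² − (x − 114.5)² − (y − 139.9)² with x = 87.602, y = -107.402, so z ≈ 33.679 ≈ 33.7 km.
Check against D (with the unrounded solution): distance 66.81 ≈ 66.81 km. ✓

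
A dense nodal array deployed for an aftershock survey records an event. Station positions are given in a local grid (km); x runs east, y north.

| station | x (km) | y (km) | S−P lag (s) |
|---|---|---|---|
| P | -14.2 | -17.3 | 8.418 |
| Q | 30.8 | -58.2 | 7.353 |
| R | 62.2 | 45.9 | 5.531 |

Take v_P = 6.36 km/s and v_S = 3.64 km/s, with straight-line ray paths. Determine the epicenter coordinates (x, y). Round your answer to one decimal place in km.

Distance from S−P lag: d = Δt · v_P v_S / (v_P − v_S) = Δt · (6.36·3.64)/(6.36−3.64) ≈ 8.5112·Δt.
So d_P = 71.65, d_Q = 62.58, d_R = 47.08 km.
Circle about each station: (x + 14.2)² + (y + 17.3)² = 71.65²; (x − 30.8)² + (y + 58.2)² = 62.58²; (x − 62.2)² + (y − 45.9)² = 47.08².
Subtracting pairs of circle equations eliminates x²+y² and gives linear equations (the radical axes):
90.0 x − 81.8 y = 5052.42
152.8 x + 126.4 y = 8391.92
Solving the 2×2 system: x ≈ 55.5, y ≈ -0.7 km.

55.5 km east, -0.7 km north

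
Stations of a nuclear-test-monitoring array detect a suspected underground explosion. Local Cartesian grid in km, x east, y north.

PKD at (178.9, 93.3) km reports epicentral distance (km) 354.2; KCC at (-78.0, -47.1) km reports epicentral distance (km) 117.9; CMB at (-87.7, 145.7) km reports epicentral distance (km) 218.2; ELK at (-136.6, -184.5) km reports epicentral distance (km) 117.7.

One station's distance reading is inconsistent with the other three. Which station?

KCC

Solve using three stations at a time. Using PKD, CMB, ELK (subtract circle equations pairwise → linear system) gives (x, y) ≈ (-137.0, -66.8).
Distances from that point to each station vs reported:
  PKD: calculated 354.2 vs reported 354.2 → residual 0.0 km
  KCC: calculated 62.2 vs reported 117.9 → residual 55.7 km
  CMB: calculated 218.2 vs reported 218.2 → residual 0.0 km
  ELK: calculated 117.7 vs reported 117.7 → residual 0.0 km
PKD, CMB, ELK are mutually consistent (residuals ≈ 0); KCC is off by 55.7 km.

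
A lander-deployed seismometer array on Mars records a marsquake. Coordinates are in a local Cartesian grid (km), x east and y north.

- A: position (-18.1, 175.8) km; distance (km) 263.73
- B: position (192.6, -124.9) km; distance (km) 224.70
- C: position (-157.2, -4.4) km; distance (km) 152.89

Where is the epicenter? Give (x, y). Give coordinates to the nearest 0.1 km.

(-29.0, -87.7)

Circle about each station: (x + 18.1)² + (y − 175.8)² = 263.73²; (x − 192.6)² + (y + 124.9)² = 224.70²; (x + 157.2)² + (y + 4.4)² = 152.89².
Subtracting pairs of circle equations eliminates x²+y² and gives linear equations (the radical axes):
421.4 x − 601.4 y = 40524.94
-278.2 x − 360.4 y = 39676.11
Solving the 2×2 system: x ≈ -29.0, y ≈ -87.7 km.
Check against A (with the unrounded x, y): √((x + 18.1)²+(y − 175.8)²) = 263.73 ≈ 263.73 km. ✓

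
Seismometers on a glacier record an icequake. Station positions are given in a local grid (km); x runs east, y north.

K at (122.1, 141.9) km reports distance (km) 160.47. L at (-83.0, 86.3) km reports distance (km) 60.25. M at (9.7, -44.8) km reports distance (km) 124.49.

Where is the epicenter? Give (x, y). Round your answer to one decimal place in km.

Circle about each station: (x − 122.1)² + (y − 141.9)² = 160.47²; (x + 83.0)² + (y − 86.3)² = 60.25²; (x − 9.7)² + (y + 44.8)² = 124.49².
Subtracting the K equation from the L and M equations removes the quadratic terms:
-410.2 x − 111.2 y = 1413.23
-224.8 x − 373.4 y = -22690.03
Solving the 2×2 system: x ≈ -23.8, y ≈ 75.1 km.
Check against K (with the unrounded x, y): √((x − 122.1)²+(y − 141.9)²) = 160.47 ≈ 160.47 km. ✓

-23.8 km east, 75.1 km north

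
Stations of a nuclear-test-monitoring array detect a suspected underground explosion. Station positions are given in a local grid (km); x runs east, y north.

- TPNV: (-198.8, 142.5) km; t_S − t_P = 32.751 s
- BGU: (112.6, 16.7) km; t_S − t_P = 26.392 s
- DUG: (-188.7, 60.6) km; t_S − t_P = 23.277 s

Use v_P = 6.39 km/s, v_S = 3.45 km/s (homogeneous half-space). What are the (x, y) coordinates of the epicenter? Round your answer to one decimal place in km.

-67.6 km east, -65.1 km north

Distance from S−P lag: d = Δt · v_P v_S / (v_P − v_S) = Δt · (6.39·3.45)/(6.39−3.45) ≈ 7.4985·Δt.
So d_TPNV = 245.58, d_BGU = 197.90, d_DUG = 174.54 km.
Circle about each station: (x + 198.8)² + (y − 142.5)² = 245.58²; (x − 112.6)² + (y − 16.7)² = 197.90²; (x + 188.7)² + (y − 60.6)² = 174.54².
Subtracting the TPNV equation from the BGU and DUG equations removes the quadratic terms:
622.8 x − 251.6 y = -25724.91
20.2 x − 163.8 y = 9297.68
Solving the 2×2 system: x ≈ -67.6, y ≈ -65.1 km.
Check against TPNV (with the unrounded x, y): √((x + 198.8)²+(y − 142.5)²) = 245.58 ≈ 245.58 km. ✓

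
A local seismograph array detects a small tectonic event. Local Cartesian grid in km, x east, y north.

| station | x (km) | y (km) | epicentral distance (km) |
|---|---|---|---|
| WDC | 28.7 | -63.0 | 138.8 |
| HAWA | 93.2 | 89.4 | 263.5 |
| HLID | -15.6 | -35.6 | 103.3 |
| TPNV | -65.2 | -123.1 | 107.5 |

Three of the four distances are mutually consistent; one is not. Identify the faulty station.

Solve using three stations at a time. Using WDC, HAWA, HLID (subtract circle equations pairwise → linear system) gives (x, y) ≈ (-109.1, -79.4).
Distances from that point to each station vs reported:
  WDC: calculated 138.8 vs reported 138.8 → residual 0.0 km
  HAWA: calculated 263.5 vs reported 263.5 → residual 0.0 km
  HLID: calculated 103.2 vs reported 103.3 → residual 0.1 km
  TPNV: calculated 61.9 vs reported 107.5 → residual 45.6 km
WDC, HAWA, HLID are mutually consistent (residuals ≈ 0); TPNV is off by 45.6 km.

TPNV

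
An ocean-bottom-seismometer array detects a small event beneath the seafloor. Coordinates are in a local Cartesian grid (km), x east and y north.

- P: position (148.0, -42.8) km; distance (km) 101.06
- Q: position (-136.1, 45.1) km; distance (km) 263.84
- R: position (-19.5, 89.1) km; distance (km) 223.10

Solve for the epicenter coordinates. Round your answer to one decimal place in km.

Circle about each station: (x − 148.0)² + (y + 42.8)² = 101.06²; (x + 136.1)² + (y − 45.1)² = 263.84²; (x + 19.5)² + (y − 89.1)² = 223.10².
Subtracting pairs of circle equations eliminates x²+y² and gives linear equations (the radical axes):
-568.2 x + 175.8 y = -62577.04
-335.0 x + 263.8 y = -54977.27
Solving the 2×2 system: x ≈ 75.2, y ≈ -112.9 km.
Check against P (with the unrounded x, y): √((x − 148.0)²+(y + 42.8)²) = 101.07 ≈ 101.06 km. ✓

(75.2, -112.9)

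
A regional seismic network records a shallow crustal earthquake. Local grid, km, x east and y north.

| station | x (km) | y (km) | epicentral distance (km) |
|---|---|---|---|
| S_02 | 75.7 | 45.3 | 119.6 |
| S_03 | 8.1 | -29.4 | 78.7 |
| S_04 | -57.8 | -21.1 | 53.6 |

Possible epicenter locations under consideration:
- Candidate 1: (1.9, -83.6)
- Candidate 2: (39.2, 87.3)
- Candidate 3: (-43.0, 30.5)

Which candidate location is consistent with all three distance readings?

For each candidate, compare |candidate − station| to the reported distance:
Candidate 1: residuals S_02 28.9, S_03 24.1, S_04 32.8 → max 32.8 km
Candidate 2: residuals S_02 64.0, S_03 42.1, S_04 91.9 → max 91.9 km
Candidate 3: residuals S_02 0.0, S_03 0.0, S_04 0.1 → max 0.1 km
Only Candidate 3 has all residuals ≈ 0.

Candidate 3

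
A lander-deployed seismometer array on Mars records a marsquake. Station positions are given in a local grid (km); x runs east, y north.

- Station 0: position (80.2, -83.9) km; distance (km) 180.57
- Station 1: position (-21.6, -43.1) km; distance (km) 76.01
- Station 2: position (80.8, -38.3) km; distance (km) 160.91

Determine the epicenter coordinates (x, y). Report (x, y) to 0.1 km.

(-71.2, 14.5)

Circle about each station: (x − 80.2)² + (y + 83.9)² = 180.57²; (x + 21.6)² + (y + 43.1)² = 76.01²; (x − 80.8)² + (y + 38.3)² = 160.91².
Subtracting the Station 0 equation from the Station 1 and Station 2 equations removes the quadratic terms:
-203.6 x + 81.6 y = 15680.92
1.2 x + 91.2 y = 1237.78
Solving the 2×2 system: x ≈ -71.2, y ≈ 14.5 km.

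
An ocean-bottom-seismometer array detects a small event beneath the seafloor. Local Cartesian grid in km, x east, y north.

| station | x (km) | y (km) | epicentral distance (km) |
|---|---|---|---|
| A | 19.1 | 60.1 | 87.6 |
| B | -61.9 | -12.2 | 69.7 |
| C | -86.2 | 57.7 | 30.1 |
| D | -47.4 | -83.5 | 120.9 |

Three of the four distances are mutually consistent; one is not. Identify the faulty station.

Solve using three stations at a time. Using A, C, D (subtract circle equations pairwise → linear system) gives (x, y) ≈ (-65.2, 36.1).
Distances from that point to each station vs reported:
  A: calculated 87.6 vs reported 87.6 → residual 0.0 km
  B: calculated 48.4 vs reported 69.7 → residual 21.3 km
  C: calculated 30.1 vs reported 30.1 → residual 0.0 km
  D: calculated 120.9 vs reported 120.9 → residual 0.0 km
A, C, D are mutually consistent (residuals ≈ 0); B is off by 21.3 km.

B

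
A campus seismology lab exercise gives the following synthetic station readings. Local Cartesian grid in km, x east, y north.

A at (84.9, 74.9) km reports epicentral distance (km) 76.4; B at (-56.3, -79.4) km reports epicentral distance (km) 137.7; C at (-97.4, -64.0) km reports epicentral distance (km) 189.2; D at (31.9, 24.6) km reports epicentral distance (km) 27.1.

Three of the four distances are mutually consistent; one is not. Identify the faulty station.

Solve using three stations at a time. Using A, B, D (subtract circle equations pairwise → linear system) gives (x, y) ≈ (51.9, 5.8).
Distances from that point to each station vs reported:
  A: calculated 76.5 vs reported 76.4 → residual 0.1 km
  B: calculated 137.8 vs reported 137.7 → residual 0.1 km
  C: calculated 164.9 vs reported 189.2 → residual 24.3 km
  D: calculated 27.5 vs reported 27.1 → residual 0.4 km
A, B, D are mutually consistent (residuals ≈ 0); C is off by 24.3 km.

C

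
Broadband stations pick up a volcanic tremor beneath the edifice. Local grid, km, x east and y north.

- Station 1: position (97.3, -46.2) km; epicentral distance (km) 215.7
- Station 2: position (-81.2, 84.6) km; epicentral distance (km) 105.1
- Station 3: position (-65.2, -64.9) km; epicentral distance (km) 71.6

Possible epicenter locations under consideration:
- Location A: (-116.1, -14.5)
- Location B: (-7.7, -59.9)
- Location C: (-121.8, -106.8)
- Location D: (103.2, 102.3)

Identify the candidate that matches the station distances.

Location A

For each candidate, compare |candidate − station| to the reported distance:
Location A: residuals Station 1 0.0, Station 2 0.0, Station 3 0.0 → max 0.0 km
Location B: residuals Station 1 109.8, Station 2 57.0, Station 3 13.9 → max 109.8 km
Location C: residuals Station 1 11.6, Station 2 90.6, Station 3 1.2 → max 90.6 km
Location D: residuals Station 1 67.1, Station 2 80.1, Station 3 165.7 → max 165.7 km
Only Location A has all residuals ≈ 0.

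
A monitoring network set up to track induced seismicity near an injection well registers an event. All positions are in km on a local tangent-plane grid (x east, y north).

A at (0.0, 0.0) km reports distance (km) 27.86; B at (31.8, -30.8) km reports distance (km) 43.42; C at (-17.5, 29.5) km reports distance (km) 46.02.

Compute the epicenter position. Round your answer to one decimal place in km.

Circle about each station: x² + y² = 27.86²; (x − 31.8)² + (y + 30.8)² = 43.42²; (x + 17.5)² + (y − 29.5)² = 46.02².
Subtracting the A equation from the B and C equations removes the quadratic terms:
63.6 x − 61.6 y = 850.76
-35.0 x + 59.0 y = -165.16
Solving the 2×2 system: x ≈ 25.1, y ≈ 12.1 km.

(25.1, 12.1)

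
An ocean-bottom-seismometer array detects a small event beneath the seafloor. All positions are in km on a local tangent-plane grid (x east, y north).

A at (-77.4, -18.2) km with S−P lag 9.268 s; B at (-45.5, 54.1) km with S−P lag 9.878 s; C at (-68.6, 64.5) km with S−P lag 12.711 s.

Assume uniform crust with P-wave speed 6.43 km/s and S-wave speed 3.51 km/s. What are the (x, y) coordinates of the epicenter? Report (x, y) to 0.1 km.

x ≈ -6.1 km, y ≈ -11.3 km

Distance from S−P lag: d = Δt · v_P v_S / (v_P − v_S) = Δt · (6.43·3.51)/(6.43−3.51) ≈ 7.7292·Δt.
So d_A = 71.63, d_B = 76.35, d_C = 98.25 km.
Circle about each station: (x + 77.4)² + (y + 18.2)² = 71.63²; (x + 45.5)² + (y − 54.1)² = 76.35²; (x + 68.6)² + (y − 64.5)² = 98.25².
Subtracting pairs of circle equations eliminates x²+y² and gives linear equations (the radical axes):
63.8 x + 144.6 y = -2023.41
17.6 x + 165.4 y = -1978.00
Solving the 2×2 system: x ≈ -6.1, y ≈ -11.3 km.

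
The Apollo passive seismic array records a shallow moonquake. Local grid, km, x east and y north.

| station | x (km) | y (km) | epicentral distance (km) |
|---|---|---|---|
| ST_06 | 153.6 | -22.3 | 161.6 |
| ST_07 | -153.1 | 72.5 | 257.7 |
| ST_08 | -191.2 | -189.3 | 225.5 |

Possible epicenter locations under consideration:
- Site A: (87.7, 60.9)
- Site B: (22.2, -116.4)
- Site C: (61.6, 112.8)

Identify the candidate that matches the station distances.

Site B

For each candidate, compare |candidate − station| to the reported distance:
Site A: residuals ST_06 55.5, ST_07 16.6, ST_08 149.2 → max 149.2 km
Site B: residuals ST_06 0.0, ST_07 0.0, ST_08 0.0 → max 0.0 km
Site C: residuals ST_06 1.9, ST_07 39.3, ST_08 168.4 → max 168.4 km
Only Site B has all residuals ≈ 0.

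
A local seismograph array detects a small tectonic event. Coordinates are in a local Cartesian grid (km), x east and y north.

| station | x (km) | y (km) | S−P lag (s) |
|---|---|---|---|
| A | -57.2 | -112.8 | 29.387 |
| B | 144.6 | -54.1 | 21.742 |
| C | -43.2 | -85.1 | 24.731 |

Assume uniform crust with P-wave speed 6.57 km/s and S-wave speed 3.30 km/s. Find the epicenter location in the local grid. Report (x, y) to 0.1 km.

Distance from S−P lag: d = Δt · v_P v_S / (v_P − v_S) = Δt · (6.57·3.30)/(6.57−3.30) ≈ 6.6303·Δt.
So d_A = 194.84, d_B = 144.16, d_C = 163.97 km.
Circle about each station: (x + 57.2)² + (y + 112.8)² = 194.84²; (x − 144.6)² + (y + 54.1)² = 144.16²; (x + 43.2)² + (y + 85.1)² = 163.97².
Subtracting the A equation from the B and C equations removes the quadratic terms:
403.6 x + 117.4 y = 25020.81
28.0 x + 55.4 y = 4189.03
Solving the 2×2 system: x ≈ 46.9, y ≈ 51.9 km.
Check against A (with the unrounded x, y): √((x + 57.2)²+(y + 112.8)²) = 194.85 ≈ 194.84 km. ✓

46.9 km east, 51.9 km north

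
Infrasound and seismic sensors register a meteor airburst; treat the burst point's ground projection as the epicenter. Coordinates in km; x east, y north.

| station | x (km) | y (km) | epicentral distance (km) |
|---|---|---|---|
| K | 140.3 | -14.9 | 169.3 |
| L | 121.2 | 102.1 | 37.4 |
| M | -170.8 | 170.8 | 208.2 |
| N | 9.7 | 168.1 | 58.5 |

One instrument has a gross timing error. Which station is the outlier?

L

Solve using three stations at a time. Using K, M, N (subtract circle equations pairwise → linear system) gives (x, y) ≈ (29.2, 112.9).
Distances from that point to each station vs reported:
  K: calculated 169.3 vs reported 169.3 → residual 0.0 km
  L: calculated 92.6 vs reported 37.4 → residual 55.2 km
  M: calculated 208.2 vs reported 208.2 → residual 0.0 km
  N: calculated 58.6 vs reported 58.5 → residual 0.1 km
K, M, N are mutually consistent (residuals ≈ 0); L is off by 55.2 km.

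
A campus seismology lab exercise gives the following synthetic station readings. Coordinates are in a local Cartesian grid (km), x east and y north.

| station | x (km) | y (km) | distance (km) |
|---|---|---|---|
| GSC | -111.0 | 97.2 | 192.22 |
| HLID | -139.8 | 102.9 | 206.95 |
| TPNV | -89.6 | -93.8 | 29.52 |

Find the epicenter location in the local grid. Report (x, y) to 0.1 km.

Circle about each station: (x + 111.0)² + (y − 97.2)² = 192.22²; (x + 139.8)² + (y − 102.9)² = 206.95²; (x + 89.6)² + (y + 93.8)² = 29.52².
Subtracting pairs of circle equations eliminates x²+y² and gives linear equations (the radical axes):
-57.6 x + 11.4 y = 2483.84
42.8 x − 382.0 y = 31134.86
Solving the 2×2 system: x ≈ -60.6, y ≈ -88.3 km.
Check against GSC (with the unrounded x, y): √((x + 111.0)²+(y − 97.2)²) = 192.22 ≈ 192.22 km. ✓

x ≈ -60.6 km, y ≈ -88.3 km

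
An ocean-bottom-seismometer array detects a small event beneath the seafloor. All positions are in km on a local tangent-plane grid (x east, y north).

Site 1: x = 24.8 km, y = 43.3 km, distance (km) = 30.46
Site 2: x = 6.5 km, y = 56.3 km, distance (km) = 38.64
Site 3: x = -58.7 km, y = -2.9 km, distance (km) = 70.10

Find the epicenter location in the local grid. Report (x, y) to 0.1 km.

Circle about each station: (x − 24.8)² + (y − 43.3)² = 30.46²; (x − 6.5)² + (y − 56.3)² = 38.64²; (x + 58.7)² + (y + 2.9)² = 70.10².
Subtracting the Site 1 equation from the Site 2 and Site 3 equations removes the quadratic terms:
-36.6 x + 26.0 y = 156.77
-167.0 x − 92.4 y = -3022.03
Solving the 2×2 system: x ≈ 8.3, y ≈ 17.7 km.
Check against Site 1 (with the unrounded x, y): √((x − 24.8)²+(y − 43.3)²) = 30.45 ≈ 30.46 km. ✓

(8.3, 17.7)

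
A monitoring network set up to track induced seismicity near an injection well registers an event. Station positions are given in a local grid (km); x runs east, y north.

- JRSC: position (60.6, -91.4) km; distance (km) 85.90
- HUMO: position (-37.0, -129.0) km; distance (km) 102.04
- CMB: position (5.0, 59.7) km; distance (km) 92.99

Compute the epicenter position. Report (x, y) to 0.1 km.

Circle about each station: (x − 60.6)² + (y + 91.4)² = 85.90²; (x + 37.0)² + (y + 129.0)² = 102.04²; (x − 5.0)² + (y − 59.7)² = 92.99².
Subtracting pairs of circle equations eliminates x²+y² and gives linear equations (the radical axes):
-195.2 x − 75.2 y = 2950.33
-111.2 x + 302.2 y = -9705.56
Solving the 2×2 system: x ≈ -2.4, y ≈ -33.0 km.

x ≈ -2.4 km, y ≈ -33.0 km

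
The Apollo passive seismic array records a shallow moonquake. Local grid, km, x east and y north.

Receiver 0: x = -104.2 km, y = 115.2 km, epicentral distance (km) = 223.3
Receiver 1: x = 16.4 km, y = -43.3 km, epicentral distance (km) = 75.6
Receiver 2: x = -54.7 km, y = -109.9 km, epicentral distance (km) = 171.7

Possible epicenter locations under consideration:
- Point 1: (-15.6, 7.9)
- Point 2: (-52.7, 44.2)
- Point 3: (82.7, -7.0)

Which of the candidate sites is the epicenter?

For each candidate, compare |candidate − station| to the reported distance:
Point 1: residuals Receiver 0 84.1, Receiver 1 15.2, Receiver 2 47.6 → max 84.1 km
Point 2: residuals Receiver 0 135.6, Receiver 1 35.9, Receiver 2 17.6 → max 135.6 km
Point 3: residuals Receiver 0 0.0, Receiver 1 0.0, Receiver 2 0.0 → max 0.0 km
Only Point 3 has all residuals ≈ 0.

Point 3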